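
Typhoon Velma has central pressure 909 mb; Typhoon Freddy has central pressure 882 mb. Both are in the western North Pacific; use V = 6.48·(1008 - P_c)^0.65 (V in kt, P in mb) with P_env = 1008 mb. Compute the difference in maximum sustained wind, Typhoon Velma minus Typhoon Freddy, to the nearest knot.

Typhoon Velma: ΔP = 99; V ≈ 6.48 × 99^0.65 ≈ 128.45 kt.
Typhoon Freddy: ΔP = 126; V ≈ 6.48 × 126^0.65 ≈ 150.25 kt.
Difference ≈ 128.45 − 150.25 = -21.80 → -22 kt.

-22 kt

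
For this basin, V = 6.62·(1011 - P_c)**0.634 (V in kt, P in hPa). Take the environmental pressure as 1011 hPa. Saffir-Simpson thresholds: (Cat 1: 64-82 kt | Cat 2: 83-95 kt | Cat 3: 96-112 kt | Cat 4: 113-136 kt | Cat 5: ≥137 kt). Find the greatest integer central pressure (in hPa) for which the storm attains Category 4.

Category 4 begins at V = 113 kt.
Required ΔP = (113/6.62)^(1/0.634) = 17.069^1.577 ≈ 87.81 hPa.
P_c ≤ 1011 − 87.81 = 923.19, so the highest integer P_c is 923 hPa.

923 hPa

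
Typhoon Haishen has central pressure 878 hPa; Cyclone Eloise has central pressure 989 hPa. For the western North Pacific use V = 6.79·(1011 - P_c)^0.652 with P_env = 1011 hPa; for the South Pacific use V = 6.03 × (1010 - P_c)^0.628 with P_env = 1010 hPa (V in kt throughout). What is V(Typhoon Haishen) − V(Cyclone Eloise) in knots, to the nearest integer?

124 kt

Typhoon Haishen: ΔP = 133; V ≈ 6.79 × 133^0.652 ≈ 164.67 kt.
Cyclone Eloise: ΔP = 21; V ≈ 6.03 × 21^0.628 ≈ 40.80 kt.
Difference ≈ 164.67 − 40.80 = 123.87 → 124 kt.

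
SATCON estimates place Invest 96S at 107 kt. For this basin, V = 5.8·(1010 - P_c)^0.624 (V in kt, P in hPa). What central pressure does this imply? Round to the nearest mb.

ΔP = (V / 5.8)^(1/0.624) = (107/5.8)^1.603.
107/5.8 = 18.448; 18.448^1.603 ≈ 106.85 mb.
P_c = 1010 − 106.85 = 903.15 ≈ 903 mb.

903 mb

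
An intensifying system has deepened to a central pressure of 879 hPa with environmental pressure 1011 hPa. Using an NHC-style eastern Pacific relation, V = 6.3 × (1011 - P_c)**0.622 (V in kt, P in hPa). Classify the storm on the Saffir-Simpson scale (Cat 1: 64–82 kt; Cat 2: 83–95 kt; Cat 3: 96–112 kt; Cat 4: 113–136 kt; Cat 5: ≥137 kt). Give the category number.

ΔP = 1011 − 879 = 132 hPa.
V ≈ 6.3 × 132^0.622 = 6.3 × 20.84 ≈ 131 kt.
131 kt falls in the Category 4 band.

4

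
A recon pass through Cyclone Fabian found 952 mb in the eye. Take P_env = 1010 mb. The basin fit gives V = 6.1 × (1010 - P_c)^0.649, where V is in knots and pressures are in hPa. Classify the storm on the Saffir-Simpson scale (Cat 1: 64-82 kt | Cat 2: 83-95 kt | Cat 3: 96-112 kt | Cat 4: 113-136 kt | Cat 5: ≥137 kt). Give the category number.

ΔP = 1010 − 952 = 58 mb.
V ≈ 6.1 × 58^0.649 = 6.1 × 13.95 ≈ 85 kt.
85 kt falls in the Category 2 band.

2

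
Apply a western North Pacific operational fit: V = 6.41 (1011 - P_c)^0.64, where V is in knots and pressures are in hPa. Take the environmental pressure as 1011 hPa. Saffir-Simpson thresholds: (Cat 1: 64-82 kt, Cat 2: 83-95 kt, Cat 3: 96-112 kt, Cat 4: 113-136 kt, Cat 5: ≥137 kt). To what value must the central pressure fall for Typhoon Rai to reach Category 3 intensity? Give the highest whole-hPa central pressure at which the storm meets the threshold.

Category 3 begins at V = 96 kt.
Required ΔP = (96/6.41)^(1/0.64) = 14.977^1.562 ≈ 68.64 hPa.
P_c ≤ 1011 − 68.64 = 942.36, so the highest integer P_c is 942 hPa.

942 hPa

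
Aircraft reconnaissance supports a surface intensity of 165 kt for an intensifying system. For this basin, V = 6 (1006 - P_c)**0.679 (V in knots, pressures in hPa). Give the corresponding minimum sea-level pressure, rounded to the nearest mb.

ΔP = (V / 6)^(1/0.679) = (165/6)^1.473.
165/6 = 27.500; 27.500^1.473 ≈ 131.76 mb.
P_c = 1006 − 131.76 = 874.24 ≈ 874 mb.

874 mb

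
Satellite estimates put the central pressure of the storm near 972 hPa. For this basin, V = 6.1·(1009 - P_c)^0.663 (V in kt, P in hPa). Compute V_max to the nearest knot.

67 kt

ΔP = 1009 − 972 = 37 hPa.
37^0.663 ≈ 10.958.
V ≈ 6.1 × 10.958 ≈ 66.8 kt.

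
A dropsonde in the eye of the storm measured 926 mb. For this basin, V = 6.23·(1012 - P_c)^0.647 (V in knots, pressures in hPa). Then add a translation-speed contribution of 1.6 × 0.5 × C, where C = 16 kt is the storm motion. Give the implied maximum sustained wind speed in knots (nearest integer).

ΔP = 1012 − 926 = 86 mb.
86^0.647 ≈ 17.849.
V ≈ 6.23 × 17.849 ≈ 111.2 kt.
Translation term: 1.6 × 0.5 × 16 = 12.8 kt.
Corrected V ≈ 124 kt → 124 kt.

124 kt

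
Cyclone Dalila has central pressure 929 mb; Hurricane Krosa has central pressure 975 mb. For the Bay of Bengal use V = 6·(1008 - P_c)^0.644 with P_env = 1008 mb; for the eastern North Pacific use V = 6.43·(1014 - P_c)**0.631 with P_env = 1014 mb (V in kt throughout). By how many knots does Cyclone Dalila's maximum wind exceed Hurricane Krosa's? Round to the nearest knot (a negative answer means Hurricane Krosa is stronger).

Cyclone Dalila: ΔP = 79; V ≈ 6 × 79^0.644 ≈ 100.05 kt.
Hurricane Krosa: ΔP = 39; V ≈ 6.43 × 39^0.631 ≈ 64.89 kt.
Difference ≈ 100.05 − 64.89 = 35.16 → 35 kt.

35 kt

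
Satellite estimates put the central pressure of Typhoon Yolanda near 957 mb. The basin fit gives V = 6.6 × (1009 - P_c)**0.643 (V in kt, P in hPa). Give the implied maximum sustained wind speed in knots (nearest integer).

ΔP = 1009 − 957 = 52 mb.
52^0.643 ≈ 12.688.
V ≈ 6.6 × 12.688 ≈ 83.7 kt.

84 kt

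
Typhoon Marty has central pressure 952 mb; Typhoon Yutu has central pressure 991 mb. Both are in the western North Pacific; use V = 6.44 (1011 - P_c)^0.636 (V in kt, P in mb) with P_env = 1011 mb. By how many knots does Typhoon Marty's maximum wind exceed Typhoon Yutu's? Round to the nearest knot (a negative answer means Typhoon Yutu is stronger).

43 kt

Typhoon Marty: ΔP = 59; V ≈ 6.44 × 59^0.636 ≈ 86.13 kt.
Typhoon Yutu: ΔP = 20; V ≈ 6.44 × 20^0.636 ≈ 43.29 kt.
Difference ≈ 86.13 − 43.29 = 42.84 → 43 kt.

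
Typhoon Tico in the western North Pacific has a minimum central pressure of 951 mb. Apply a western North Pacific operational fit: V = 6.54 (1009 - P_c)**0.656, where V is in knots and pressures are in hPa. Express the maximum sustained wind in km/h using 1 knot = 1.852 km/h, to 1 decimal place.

173.8 km/h

ΔP = 1009 − 951 = 58 mb.
V ≈ 6.54 × 58^0.656 = 6.54 × 14.349 ≈ 93.840 kt.
93.840 × 1.852 ≈ 173.79 km/h → 173.8 km/h.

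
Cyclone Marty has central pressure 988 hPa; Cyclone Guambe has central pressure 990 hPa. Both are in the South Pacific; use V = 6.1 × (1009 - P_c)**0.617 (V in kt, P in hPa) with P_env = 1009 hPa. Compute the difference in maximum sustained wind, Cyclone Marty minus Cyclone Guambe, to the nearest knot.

Cyclone Marty: ΔP = 21; V ≈ 6.1 × 21^0.617 ≈ 39.92 kt.
Cyclone Guambe: ΔP = 19; V ≈ 6.1 × 19^0.617 ≈ 37.53 kt.
Difference ≈ 39.92 − 37.53 = 2.39 → 2 kt.

2 kt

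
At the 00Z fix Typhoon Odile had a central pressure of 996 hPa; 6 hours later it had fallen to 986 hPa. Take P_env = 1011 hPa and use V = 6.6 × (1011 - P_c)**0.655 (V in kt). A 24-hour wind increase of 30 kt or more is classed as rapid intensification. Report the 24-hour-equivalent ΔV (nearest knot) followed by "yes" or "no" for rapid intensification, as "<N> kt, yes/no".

V₁: ΔP = 15, V ≈ 6.6 × 15^0.655 ≈ 38.89 kt.
V₂: ΔP = 25, V ≈ 6.6 × 25^0.655 ≈ 54.35 kt.
ΔV over 6 h = 15.46 kt → 24 h equivalent = 15.46 × 24/6 ≈ 61.84 kt.
62 kt ≥ 30 kt ⇒ rapid intensification.

62 kt, yes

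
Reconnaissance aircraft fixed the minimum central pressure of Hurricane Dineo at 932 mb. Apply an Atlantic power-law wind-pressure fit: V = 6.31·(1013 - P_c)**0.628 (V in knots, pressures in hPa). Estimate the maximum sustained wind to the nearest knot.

100 kt

ΔP = 1013 − 932 = 81 mb.
81^0.628 ≈ 15.795.
V ≈ 6.31 × 15.795 ≈ 99.7 kt.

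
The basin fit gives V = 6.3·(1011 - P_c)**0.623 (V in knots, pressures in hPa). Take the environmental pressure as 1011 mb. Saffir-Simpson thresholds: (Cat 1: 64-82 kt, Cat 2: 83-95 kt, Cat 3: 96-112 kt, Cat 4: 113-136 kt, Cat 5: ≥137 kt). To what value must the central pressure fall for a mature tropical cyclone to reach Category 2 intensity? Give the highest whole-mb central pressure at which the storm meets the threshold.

948 mb

Category 2 begins at V = 83 kt.
Required ΔP = (83/6.3)^(1/0.623) = 13.175^1.605 ≈ 62.71 mb.
P_c ≤ 1011 − 62.71 = 948.29, so the highest integer P_c is 948 mb.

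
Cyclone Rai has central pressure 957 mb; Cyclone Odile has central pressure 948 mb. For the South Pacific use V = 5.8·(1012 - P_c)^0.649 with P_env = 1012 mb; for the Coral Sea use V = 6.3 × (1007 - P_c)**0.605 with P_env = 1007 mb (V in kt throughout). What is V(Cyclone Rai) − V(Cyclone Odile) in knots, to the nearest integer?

Cyclone Rai: ΔP = 55; V ≈ 5.8 × 55^0.649 ≈ 78.15 kt.
Cyclone Odile: ΔP = 59; V ≈ 6.3 × 59^0.605 ≈ 74.25 kt.
Difference ≈ 78.15 − 74.25 = 3.90 → 4 kt.

4 kt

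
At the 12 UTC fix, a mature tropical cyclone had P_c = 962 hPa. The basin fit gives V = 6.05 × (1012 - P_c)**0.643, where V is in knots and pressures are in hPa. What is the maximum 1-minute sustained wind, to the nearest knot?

ΔP = 1012 − 962 = 50 hPa.
50^0.643 ≈ 12.372.
V ≈ 6.05 × 12.372 ≈ 74.9 kt.

75 kt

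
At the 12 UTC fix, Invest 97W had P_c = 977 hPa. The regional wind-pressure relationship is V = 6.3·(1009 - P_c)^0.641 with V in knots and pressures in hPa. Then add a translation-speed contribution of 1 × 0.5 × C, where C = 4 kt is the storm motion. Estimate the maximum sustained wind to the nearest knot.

ΔP = 1009 − 977 = 32 hPa.
32^0.641 ≈ 9.221.
V ≈ 6.3 × 9.221 ≈ 58.1 kt.
Translation term: 1 × 0.5 × 4 = 2 kt.
Corrected V ≈ 60.1 kt → 60 kt.

60 kt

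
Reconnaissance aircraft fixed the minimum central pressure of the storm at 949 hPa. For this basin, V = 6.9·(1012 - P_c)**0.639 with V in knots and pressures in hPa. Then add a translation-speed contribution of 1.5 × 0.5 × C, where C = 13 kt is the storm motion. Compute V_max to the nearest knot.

ΔP = 1012 − 949 = 63 hPa.
63^0.639 ≈ 14.118.
V ≈ 6.9 × 14.118 ≈ 97.4 kt.
Translation term: 1.5 × 0.5 × 13 = 9.75 kt.
Corrected V ≈ 107.15 kt → 107 kt.

107 kt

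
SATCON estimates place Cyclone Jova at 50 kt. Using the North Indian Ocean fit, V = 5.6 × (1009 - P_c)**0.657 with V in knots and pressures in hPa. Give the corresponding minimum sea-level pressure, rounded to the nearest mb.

ΔP = (V / 5.6)^(1/0.657) = (50/5.6)^1.522.
50/5.6 = 8.929; 8.929^1.522 ≈ 28.00 mb.
P_c = 1009 − 28.00 = 981.00 ≈ 981 mb.

981 mb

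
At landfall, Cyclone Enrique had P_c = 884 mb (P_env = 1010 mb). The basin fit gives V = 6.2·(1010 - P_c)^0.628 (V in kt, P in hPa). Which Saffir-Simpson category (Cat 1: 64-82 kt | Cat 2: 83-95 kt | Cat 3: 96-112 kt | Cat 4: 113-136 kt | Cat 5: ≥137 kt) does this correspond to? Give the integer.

4

ΔP = 1010 − 884 = 126 mb.
V ≈ 6.2 × 126^0.628 = 6.2 × 20.85 ≈ 129 kt.
129 kt falls in the Category 4 band.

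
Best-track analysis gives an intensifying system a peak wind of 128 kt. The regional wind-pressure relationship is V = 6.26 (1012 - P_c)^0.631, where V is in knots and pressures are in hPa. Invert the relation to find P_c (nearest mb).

ΔP = (V / 6.26)^(1/0.631) = (128/6.26)^1.585.
128/6.26 = 20.447; 20.447^1.585 ≈ 119.42 mb.
P_c = 1012 − 119.42 = 892.58 ≈ 893 mb.

893 mb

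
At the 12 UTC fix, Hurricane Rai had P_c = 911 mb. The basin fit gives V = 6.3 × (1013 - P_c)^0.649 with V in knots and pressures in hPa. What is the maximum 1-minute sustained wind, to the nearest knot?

ΔP = 1013 − 911 = 102 mb.
102^0.649 ≈ 20.118.
V ≈ 6.3 × 20.118 ≈ 126.7 kt.

127 kt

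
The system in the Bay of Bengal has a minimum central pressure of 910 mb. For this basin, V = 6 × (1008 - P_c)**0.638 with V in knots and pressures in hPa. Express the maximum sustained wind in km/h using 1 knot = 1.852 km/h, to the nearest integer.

207 km/h

ΔP = 1008 − 910 = 98 mb.
V ≈ 6 × 98^0.638 = 6 × 18.638 ≈ 111.829 kt.
111.829 × 1.852 ≈ 207.11 km/h → 207 km/h.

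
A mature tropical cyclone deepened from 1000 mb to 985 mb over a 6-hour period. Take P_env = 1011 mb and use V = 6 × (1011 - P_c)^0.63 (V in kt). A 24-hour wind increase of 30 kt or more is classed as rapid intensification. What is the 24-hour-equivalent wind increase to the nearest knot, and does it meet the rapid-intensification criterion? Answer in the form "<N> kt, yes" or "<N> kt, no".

78 kt, yes

V₁: ΔP = 11, V ≈ 6 × 11^0.63 ≈ 27.18 kt.
V₂: ΔP = 26, V ≈ 6 × 26^0.63 ≈ 46.73 kt.
ΔV over 6 h = 19.55 kt → 24 h equivalent = 19.55 × 24/6 ≈ 78.20 kt.
78 kt ≥ 30 kt ⇒ rapid intensification.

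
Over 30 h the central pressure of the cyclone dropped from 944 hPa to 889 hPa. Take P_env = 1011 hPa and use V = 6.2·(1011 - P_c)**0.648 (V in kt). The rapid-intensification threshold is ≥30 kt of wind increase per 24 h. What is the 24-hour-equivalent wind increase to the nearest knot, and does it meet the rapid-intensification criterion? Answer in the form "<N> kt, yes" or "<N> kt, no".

36 kt, yes

V₁: ΔP = 67, V ≈ 6.2 × 67^0.648 ≈ 94.56 kt.
V₂: ΔP = 122, V ≈ 6.2 × 122^0.648 ≈ 139.43 kt.
ΔV over 30 h = 44.87 kt → 24 h equivalent = 44.87 × 24/30 ≈ 35.90 kt.
36 kt ≥ 30 kt ⇒ rapid intensification.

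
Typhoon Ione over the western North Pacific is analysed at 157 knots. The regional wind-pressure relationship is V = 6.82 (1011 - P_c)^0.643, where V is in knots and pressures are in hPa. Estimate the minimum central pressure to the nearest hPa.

880 hPa

ΔP = (V / 6.82)^(1/0.643) = (157/6.82)^1.555.
157/6.82 = 23.021; 23.021^1.555 ≈ 131.33 hPa.
P_c = 1011 − 131.33 = 879.67 ≈ 880 hPa.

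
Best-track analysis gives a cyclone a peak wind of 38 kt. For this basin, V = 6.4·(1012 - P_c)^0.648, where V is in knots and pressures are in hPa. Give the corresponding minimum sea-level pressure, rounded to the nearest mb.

996 mb

ΔP = (V / 6.4)^(1/0.648) = (38/6.4)^1.543.
38/6.4 = 5.938; 5.938^1.543 ≈ 15.63 mb.
P_c = 1012 − 15.63 = 996.37 ≈ 996 mb.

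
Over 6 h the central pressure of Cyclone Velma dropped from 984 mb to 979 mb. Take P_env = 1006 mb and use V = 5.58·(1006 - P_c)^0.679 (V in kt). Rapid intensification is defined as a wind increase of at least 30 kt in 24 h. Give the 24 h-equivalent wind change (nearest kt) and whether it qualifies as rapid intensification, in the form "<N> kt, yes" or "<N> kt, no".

27 kt, no

V₁: ΔP = 22, V ≈ 5.58 × 22^0.679 ≈ 45.51 kt.
V₂: ΔP = 27, V ≈ 5.58 × 27^0.679 ≈ 52.30 kt.
ΔV over 6 h = 6.79 kt → 24 h equivalent = 6.79 × 24/6 ≈ 27.16 kt.
27 kt < 30 kt ⇒ not rapid intensification.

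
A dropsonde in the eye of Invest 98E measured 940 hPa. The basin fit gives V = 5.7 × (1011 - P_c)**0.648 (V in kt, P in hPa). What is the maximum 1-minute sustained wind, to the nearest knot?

ΔP = 1011 − 940 = 71 hPa.
71^0.648 ≈ 15.835.
V ≈ 5.7 × 15.835 ≈ 90.3 kt.

90 kt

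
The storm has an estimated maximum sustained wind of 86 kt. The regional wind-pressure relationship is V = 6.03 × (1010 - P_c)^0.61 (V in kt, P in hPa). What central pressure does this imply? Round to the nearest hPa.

932 hPa

ΔP = (V / 6.03)^(1/0.61) = (86/6.03)^1.639.
86/6.03 = 14.262; 14.262^1.639 ≈ 78.00 hPa.
P_c = 1010 − 78.00 = 932.00 ≈ 932 hPa.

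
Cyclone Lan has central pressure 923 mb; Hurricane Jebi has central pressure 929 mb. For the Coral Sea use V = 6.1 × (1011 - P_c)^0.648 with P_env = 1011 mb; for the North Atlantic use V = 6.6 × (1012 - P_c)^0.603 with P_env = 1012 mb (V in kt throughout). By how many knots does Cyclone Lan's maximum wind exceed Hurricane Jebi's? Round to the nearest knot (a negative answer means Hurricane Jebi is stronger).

Cyclone Lan: ΔP = 88; V ≈ 6.1 × 88^0.648 ≈ 111.01 kt.
Hurricane Jebi: ΔP = 83; V ≈ 6.6 × 83^0.603 ≈ 94.79 kt.
Difference ≈ 111.01 − 94.79 = 16.22 → 16 kt.

16 kt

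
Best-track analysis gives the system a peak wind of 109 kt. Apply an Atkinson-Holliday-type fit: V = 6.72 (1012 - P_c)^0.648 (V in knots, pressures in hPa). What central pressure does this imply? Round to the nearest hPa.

938 hPa

ΔP = (V / 6.72)^(1/0.648) = (109/6.72)^1.543.
109/6.72 = 16.220; 16.220^1.543 ≈ 73.68 hPa.
P_c = 1012 − 73.68 = 938.32 ≈ 938 hPa.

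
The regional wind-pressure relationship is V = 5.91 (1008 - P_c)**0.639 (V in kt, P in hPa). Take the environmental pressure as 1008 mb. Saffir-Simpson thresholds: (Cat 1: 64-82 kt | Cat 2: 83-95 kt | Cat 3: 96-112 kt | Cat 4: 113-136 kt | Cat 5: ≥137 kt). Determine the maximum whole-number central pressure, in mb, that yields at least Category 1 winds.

Category 1 begins at V = 64 kt.
Required ΔP = (64/5.91)^(1/0.639) = 10.829^1.565 ≈ 41.60 mb.
P_c ≤ 1008 − 41.60 = 966.40, so the highest integer P_c is 966 mb.

966 mb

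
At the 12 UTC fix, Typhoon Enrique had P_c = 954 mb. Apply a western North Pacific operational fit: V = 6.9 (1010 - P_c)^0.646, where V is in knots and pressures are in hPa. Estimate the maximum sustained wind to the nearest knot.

93 kt

ΔP = 1010 − 954 = 56 mb.
56^0.646 ≈ 13.469.
V ≈ 6.9 × 13.469 ≈ 92.9 kt.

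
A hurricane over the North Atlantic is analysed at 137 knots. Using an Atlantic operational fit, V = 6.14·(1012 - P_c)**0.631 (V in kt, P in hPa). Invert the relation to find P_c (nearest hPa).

875 hPa

ΔP = (V / 6.14)^(1/0.631) = (137/6.14)^1.585.
137/6.14 = 22.313; 22.313^1.585 ≈ 137.14 hPa.
P_c = 1012 − 137.14 = 874.86 ≈ 875 hPa.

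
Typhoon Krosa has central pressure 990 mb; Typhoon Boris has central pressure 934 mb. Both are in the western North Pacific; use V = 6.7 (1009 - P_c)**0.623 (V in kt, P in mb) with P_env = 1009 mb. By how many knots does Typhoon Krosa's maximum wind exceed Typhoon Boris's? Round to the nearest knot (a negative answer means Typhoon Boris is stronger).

Typhoon Krosa: ΔP = 19; V ≈ 6.7 × 19^0.623 ≈ 41.95 kt.
Typhoon Boris: ΔP = 75; V ≈ 6.7 × 75^0.623 ≈ 98.68 kt.
Difference ≈ 41.95 − 98.68 = -56.73 → -57 kt.

-57 kt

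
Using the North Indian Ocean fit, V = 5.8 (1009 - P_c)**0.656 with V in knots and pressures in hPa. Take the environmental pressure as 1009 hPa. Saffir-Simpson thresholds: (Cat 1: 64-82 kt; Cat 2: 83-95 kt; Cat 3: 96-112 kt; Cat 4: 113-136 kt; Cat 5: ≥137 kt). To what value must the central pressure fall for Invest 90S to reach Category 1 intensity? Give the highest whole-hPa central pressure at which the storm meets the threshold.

970 hPa

Category 1 begins at V = 64 kt.
Required ΔP = (64/5.8)^(1/0.656) = 11.034^1.524 ≈ 38.87 hPa.
P_c ≤ 1009 − 38.87 = 970.13, so the highest integer P_c is 970 hPa.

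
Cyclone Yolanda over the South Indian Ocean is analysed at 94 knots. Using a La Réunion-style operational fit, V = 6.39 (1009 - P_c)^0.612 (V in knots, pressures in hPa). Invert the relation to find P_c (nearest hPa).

ΔP = (V / 6.39)^(1/0.612) = (94/6.39)^1.634.
94/6.39 = 14.710; 14.710^1.634 ≈ 80.89 hPa.
P_c = 1009 − 80.89 = 928.11 ≈ 928 hPa.

928 hPa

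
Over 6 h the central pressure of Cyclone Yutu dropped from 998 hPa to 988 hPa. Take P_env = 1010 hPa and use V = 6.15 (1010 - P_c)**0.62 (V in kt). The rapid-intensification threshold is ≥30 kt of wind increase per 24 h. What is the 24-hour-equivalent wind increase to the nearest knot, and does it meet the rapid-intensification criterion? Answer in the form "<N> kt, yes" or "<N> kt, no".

52 kt, yes

V₁: ΔP = 12, V ≈ 6.15 × 12^0.62 ≈ 28.71 kt.
V₂: ΔP = 22, V ≈ 6.15 × 22^0.62 ≈ 41.80 kt.
ΔV over 6 h = 13.09 kt → 24 h equivalent = 13.09 × 24/6 ≈ 52.36 kt.
52 kt ≥ 30 kt ⇒ rapid intensification.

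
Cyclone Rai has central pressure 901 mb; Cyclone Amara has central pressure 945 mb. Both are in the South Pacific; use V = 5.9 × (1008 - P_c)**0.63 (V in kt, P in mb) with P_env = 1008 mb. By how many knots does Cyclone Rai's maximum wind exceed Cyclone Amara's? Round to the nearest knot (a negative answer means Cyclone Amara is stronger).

Cyclone Rai: ΔP = 107; V ≈ 5.9 × 107^0.63 ≈ 112.04 kt.
Cyclone Amara: ΔP = 63; V ≈ 5.9 × 63^0.63 ≈ 80.25 kt.
Difference ≈ 112.04 − 80.25 = 31.79 → 32 kt.

32 kt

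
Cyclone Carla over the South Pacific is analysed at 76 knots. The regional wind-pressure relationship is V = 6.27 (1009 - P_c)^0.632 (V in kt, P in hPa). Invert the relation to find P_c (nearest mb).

957 mb

ΔP = (V / 6.27)^(1/0.632) = (76/6.27)^1.582.
76/6.27 = 12.121; 12.121^1.582 ≈ 51.82 mb.
P_c = 1009 − 51.82 = 957.18 ≈ 957 mb.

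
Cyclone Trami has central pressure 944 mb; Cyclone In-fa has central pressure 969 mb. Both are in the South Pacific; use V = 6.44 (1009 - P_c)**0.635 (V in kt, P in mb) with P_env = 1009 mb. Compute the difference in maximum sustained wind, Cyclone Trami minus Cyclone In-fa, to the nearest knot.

24 kt

Cyclone Trami: ΔP = 65; V ≈ 6.44 × 65^0.635 ≈ 91.22 kt.
Cyclone In-fa: ΔP = 40; V ≈ 6.44 × 40^0.635 ≈ 67.02 kt.
Difference ≈ 91.22 − 67.02 = 24.20 → 24 kt.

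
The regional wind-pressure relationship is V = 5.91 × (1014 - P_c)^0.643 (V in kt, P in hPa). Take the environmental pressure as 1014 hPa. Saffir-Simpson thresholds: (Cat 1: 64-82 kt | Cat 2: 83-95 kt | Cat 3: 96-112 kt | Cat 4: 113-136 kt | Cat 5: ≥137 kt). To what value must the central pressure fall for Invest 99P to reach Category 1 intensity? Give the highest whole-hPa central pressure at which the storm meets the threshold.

973 hPa

Category 1 begins at V = 64 kt.
Required ΔP = (64/5.91)^(1/0.643) = 10.829^1.555 ≈ 40.65 hPa.
P_c ≤ 1014 − 40.65 = 973.35, so the highest integer P_c is 973 hPa.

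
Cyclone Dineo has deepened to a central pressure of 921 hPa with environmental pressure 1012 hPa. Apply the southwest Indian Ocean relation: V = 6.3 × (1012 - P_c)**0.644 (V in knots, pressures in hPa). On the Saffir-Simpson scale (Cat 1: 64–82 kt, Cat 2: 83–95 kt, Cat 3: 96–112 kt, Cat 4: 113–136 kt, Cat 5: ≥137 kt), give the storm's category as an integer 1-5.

4

ΔP = 1012 − 921 = 91 hPa.
V ≈ 6.3 × 91^0.644 = 6.3 × 18.27 ≈ 115 kt.
115 kt falls in the Category 4 band.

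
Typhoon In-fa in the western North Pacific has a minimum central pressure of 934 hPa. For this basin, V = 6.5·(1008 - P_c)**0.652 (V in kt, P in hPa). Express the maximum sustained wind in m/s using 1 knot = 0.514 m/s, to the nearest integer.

ΔP = 1008 − 934 = 74 hPa.
V ≈ 6.5 × 74^0.652 = 6.5 × 16.548 ≈ 107.560 kt.
107.560 × 0.514 ≈ 55.29 m/s → 55 m/s.

55 m/s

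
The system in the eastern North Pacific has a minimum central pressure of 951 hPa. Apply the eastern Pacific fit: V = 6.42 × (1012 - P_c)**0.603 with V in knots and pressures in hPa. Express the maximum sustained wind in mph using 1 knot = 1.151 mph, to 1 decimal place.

88.1 mph

ΔP = 1012 − 951 = 61 hPa.
V ≈ 6.42 × 61^0.603 = 6.42 × 11.928 ≈ 76.575 kt.
76.575 × 1.151 ≈ 88.14 mph → 88.1 mph.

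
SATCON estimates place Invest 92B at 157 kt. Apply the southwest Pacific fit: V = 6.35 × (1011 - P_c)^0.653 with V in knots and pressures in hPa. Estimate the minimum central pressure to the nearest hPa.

875 hPa

ΔP = (V / 6.35)^(1/0.653) = (157/6.35)^1.531.
157/6.35 = 24.724; 24.724^1.531 ≈ 135.96 hPa.
P_c = 1011 − 135.96 = 875.04 ≈ 875 hPa.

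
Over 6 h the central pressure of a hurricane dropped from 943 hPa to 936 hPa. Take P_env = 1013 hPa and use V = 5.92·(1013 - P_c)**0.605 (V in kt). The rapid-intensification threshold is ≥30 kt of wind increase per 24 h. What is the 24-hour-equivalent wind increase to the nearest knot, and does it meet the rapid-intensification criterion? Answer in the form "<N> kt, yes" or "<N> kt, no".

18 kt, no

V₁: ΔP = 70, V ≈ 5.92 × 70^0.605 ≈ 77.38 kt.
V₂: ΔP = 77, V ≈ 5.92 × 77^0.605 ≈ 81.97 kt.
ΔV over 6 h = 4.59 kt → 24 h equivalent = 4.59 × 24/6 ≈ 18.36 kt.
18 kt < 30 kt ⇒ not rapid intensification.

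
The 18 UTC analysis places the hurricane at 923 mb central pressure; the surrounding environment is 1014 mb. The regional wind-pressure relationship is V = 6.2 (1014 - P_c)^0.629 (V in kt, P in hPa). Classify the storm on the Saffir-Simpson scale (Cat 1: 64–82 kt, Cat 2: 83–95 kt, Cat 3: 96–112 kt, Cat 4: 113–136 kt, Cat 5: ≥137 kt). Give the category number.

3

ΔP = 1014 − 923 = 91 mb.
V ≈ 6.2 × 91^0.629 = 6.2 × 17.07 ≈ 106 kt.
106 kt falls in the Category 3 band.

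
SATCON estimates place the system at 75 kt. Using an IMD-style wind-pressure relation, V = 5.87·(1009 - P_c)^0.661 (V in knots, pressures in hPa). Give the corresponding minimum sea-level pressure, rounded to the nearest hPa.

962 hPa

ΔP = (V / 5.87)^(1/0.661) = (75/5.87)^1.513.
75/5.87 = 12.777; 12.777^1.513 ≈ 47.19 hPa.
P_c = 1009 − 47.19 = 961.81 ≈ 962 hPa.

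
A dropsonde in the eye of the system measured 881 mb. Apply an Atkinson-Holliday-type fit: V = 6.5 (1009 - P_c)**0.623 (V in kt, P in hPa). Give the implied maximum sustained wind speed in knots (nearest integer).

ΔP = 1009 − 881 = 128 mb.
128^0.623 ≈ 20.549.
V ≈ 6.5 × 20.549 ≈ 133.6 kt.

134 kt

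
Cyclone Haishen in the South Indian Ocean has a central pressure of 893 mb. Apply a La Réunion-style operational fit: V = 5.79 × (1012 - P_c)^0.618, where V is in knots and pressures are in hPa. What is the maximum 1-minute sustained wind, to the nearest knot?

ΔP = 1012 − 893 = 119 mb.
119^0.618 ≈ 19.173.
V ≈ 5.79 × 19.173 ≈ 111.0 kt.

111 kt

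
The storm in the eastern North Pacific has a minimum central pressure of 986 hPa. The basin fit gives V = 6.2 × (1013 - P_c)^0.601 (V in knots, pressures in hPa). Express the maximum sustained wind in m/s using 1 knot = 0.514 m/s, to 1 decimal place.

ΔP = 1013 − 986 = 27 hPa.
V ≈ 6.2 × 27^0.601 = 6.2 × 7.249 ≈ 44.941 kt.
44.941 × 0.514 ≈ 23.10 m/s → 23.1 m/s.

23.1 m/s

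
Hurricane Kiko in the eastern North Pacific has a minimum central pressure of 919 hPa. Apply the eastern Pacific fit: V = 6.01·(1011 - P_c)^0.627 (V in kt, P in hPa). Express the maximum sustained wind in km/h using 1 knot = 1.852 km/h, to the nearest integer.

190 km/h

ΔP = 1011 − 919 = 92 hPa.
V ≈ 6.01 × 92^0.627 = 6.01 × 17.033 ≈ 102.369 kt.
102.369 × 1.852 ≈ 189.59 km/h → 190 km/h.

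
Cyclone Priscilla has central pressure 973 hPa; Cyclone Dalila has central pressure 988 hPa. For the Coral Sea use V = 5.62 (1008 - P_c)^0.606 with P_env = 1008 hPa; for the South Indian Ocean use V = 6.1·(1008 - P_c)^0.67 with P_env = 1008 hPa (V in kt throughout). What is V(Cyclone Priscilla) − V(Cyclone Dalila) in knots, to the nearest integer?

Cyclone Priscilla: ΔP = 35; V ≈ 5.62 × 35^0.606 ≈ 48.47 kt.
Cyclone Dalila: ΔP = 20; V ≈ 6.1 × 20^0.67 ≈ 45.40 kt.
Difference ≈ 48.47 − 45.40 = 3.07 → 3 kt.

3 kt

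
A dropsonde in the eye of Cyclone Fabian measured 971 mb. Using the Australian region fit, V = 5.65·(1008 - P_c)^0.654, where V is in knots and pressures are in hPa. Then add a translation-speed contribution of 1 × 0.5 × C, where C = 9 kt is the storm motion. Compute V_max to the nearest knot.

64 kt

ΔP = 1008 − 971 = 37 mb.
37^0.654 ≈ 10.607.
V ≈ 5.65 × 10.607 ≈ 59.9 kt.
Translation term: 1 × 0.5 × 9 = 4.5 kt.
Corrected V ≈ 64.4 kt → 64 kt.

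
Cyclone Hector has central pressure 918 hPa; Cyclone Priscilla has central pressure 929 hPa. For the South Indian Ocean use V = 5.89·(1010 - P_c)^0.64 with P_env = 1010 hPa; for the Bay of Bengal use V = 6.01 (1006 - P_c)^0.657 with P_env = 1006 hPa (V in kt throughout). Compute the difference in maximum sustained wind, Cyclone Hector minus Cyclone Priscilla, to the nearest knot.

Cyclone Hector: ΔP = 92; V ≈ 5.89 × 92^0.64 ≈ 106.40 kt.
Cyclone Priscilla: ΔP = 77; V ≈ 6.01 × 77^0.657 ≈ 104.30 kt.
Difference ≈ 106.40 − 104.30 = 2.10 → 2 kt.

2 kt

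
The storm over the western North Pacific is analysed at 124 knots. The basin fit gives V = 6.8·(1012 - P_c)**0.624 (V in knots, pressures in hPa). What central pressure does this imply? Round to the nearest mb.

907 mb

ΔP = (V / 6.8)^(1/0.624) = (124/6.8)^1.603.
124/6.8 = 18.235; 18.235^1.603 ≈ 104.88 mb.
P_c = 1012 − 104.88 = 907.12 ≈ 907 mb.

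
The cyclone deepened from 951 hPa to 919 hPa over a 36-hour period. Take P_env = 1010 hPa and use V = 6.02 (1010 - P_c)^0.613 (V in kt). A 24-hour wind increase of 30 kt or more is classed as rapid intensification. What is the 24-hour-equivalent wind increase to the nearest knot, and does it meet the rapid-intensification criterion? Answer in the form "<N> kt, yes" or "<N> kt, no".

V₁: ΔP = 59, V ≈ 6.02 × 59^0.613 ≈ 73.30 kt.
V₂: ΔP = 91, V ≈ 6.02 × 91^0.613 ≈ 95.61 kt.
ΔV over 36 h = 22.31 kt → 24 h equivalent = 22.31 × 24/36 ≈ 14.87 kt.
15 kt < 30 kt ⇒ not rapid intensification.

15 kt, no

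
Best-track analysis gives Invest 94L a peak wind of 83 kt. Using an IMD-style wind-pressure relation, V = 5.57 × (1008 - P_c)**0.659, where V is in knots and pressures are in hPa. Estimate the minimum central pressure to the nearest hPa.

948 hPa

ΔP = (V / 5.57)^(1/0.659) = (83/5.57)^1.517.
83/5.57 = 14.901; 14.901^1.517 ≈ 60.30 hPa.
P_c = 1008 − 60.30 = 947.70 ≈ 948 hPa.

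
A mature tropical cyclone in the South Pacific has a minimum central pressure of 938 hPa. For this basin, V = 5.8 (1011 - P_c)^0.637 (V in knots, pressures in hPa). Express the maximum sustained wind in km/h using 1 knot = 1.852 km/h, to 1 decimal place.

ΔP = 1011 − 938 = 73 hPa.
V ≈ 5.8 × 73^0.637 = 5.8 × 15.379 ≈ 89.200 kt.
89.200 × 1.852 ≈ 165.20 km/h → 165.2 km/h.

165.2 km/h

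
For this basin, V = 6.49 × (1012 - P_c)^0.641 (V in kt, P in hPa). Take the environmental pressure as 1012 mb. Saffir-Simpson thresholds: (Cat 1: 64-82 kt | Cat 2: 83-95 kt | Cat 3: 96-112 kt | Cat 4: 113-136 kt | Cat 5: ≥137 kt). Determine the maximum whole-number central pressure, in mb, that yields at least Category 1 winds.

Category 1 begins at V = 64 kt.
Required ΔP = (64/6.49)^(1/0.641) = 9.861^1.560 ≈ 35.53 mb.
P_c ≤ 1012 − 35.53 = 976.47, so the highest integer P_c is 976 mb.

976 mb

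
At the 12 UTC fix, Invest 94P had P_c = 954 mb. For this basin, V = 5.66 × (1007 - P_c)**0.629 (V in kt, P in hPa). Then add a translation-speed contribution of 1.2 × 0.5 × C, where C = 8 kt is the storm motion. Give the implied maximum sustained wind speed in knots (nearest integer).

ΔP = 1007 − 954 = 53 mb.
53^0.629 ≈ 12.150.
V ≈ 5.66 × 12.150 ≈ 68.8 kt.
Translation term: 1.2 × 0.5 × 8 = 4.8 kt.
Corrected V ≈ 73.6 kt → 74 kt.

74 kt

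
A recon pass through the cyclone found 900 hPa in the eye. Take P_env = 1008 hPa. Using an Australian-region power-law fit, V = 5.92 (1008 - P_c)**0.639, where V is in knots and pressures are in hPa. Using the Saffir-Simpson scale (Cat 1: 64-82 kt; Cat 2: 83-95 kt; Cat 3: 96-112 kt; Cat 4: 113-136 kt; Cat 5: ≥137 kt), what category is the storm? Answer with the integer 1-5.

4

ΔP = 1008 − 900 = 108 hPa.
V ≈ 5.92 × 108^0.639 = 5.92 × 19.92 ≈ 118 kt.
118 kt falls in the Category 4 band.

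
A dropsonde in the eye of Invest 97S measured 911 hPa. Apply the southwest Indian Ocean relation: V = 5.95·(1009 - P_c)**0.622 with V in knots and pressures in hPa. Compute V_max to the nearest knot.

103 kt

ΔP = 1009 − 911 = 98 hPa.
98^0.622 ≈ 17.320.
V ≈ 5.95 × 17.320 ≈ 103.1 kt.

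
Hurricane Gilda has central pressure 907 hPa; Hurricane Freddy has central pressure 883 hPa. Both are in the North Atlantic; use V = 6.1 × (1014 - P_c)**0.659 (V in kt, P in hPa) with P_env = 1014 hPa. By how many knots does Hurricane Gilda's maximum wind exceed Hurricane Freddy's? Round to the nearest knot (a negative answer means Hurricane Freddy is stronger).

-19 kt

Hurricane Gilda: ΔP = 107; V ≈ 6.1 × 107^0.659 ≈ 132.65 kt.
Hurricane Freddy: ΔP = 131; V ≈ 6.1 × 131^0.659 ≈ 151.57 kt.
Difference ≈ 132.65 − 151.57 = -18.92 → -19 kt.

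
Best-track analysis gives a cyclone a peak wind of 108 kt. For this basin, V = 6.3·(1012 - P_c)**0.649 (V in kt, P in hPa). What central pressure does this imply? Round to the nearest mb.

ΔP = (V / 6.3)^(1/0.649) = (108/6.3)^1.541.
108/6.3 = 17.143; 17.143^1.541 ≈ 79.71 mb.
P_c = 1012 − 79.71 = 932.29 ≈ 932 mb.

932 mb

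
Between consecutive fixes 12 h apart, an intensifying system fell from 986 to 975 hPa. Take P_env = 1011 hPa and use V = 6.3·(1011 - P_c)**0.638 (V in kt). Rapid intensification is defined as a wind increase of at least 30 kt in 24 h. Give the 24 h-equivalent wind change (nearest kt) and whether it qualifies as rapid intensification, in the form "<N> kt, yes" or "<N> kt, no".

V₁: ΔP = 25, V ≈ 6.3 × 25^0.638 ≈ 49.12 kt.
V₂: ΔP = 36, V ≈ 6.3 × 36^0.638 ≈ 61.98 kt.
ΔV over 12 h = 12.86 kt → 24 h equivalent = 12.86 × 24/12 ≈ 25.72 kt.
26 kt < 30 kt ⇒ not rapid intensification.

26 kt, no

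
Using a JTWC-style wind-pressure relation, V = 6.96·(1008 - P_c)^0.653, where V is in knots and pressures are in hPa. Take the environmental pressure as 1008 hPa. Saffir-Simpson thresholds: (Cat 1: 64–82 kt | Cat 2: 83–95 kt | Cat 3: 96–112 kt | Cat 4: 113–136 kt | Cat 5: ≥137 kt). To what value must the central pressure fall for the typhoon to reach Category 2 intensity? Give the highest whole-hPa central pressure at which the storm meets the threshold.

963 hPa

Category 2 begins at V = 83 kt.
Required ΔP = (83/6.96)^(1/0.653) = 11.925^1.531 ≈ 44.51 hPa.
P_c ≤ 1008 − 44.51 = 963.49, so the highest integer P_c is 963 hPa.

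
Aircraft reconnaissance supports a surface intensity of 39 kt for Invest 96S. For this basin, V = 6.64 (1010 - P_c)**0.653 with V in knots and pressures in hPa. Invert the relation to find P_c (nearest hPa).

995 hPa

ΔP = (V / 6.64)^(1/0.653) = (39/6.64)^1.531.
39/6.64 = 5.873; 5.873^1.531 ≈ 15.05 hPa.
P_c = 1010 − 15.05 = 994.95 ≈ 995 hPa.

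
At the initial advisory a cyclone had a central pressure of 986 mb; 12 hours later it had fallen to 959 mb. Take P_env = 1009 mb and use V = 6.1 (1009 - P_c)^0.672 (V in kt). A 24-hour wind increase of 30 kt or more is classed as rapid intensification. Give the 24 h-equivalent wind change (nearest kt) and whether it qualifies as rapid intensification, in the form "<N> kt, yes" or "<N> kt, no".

69 kt, yes

V₁: ΔP = 23, V ≈ 6.1 × 23^0.672 ≈ 50.17 kt.
V₂: ΔP = 50, V ≈ 6.1 × 50^0.672 ≈ 84.54 kt.
ΔV over 12 h = 34.37 kt → 24 h equivalent = 34.37 × 24/12 ≈ 68.74 kt.
69 kt ≥ 30 kt ⇒ rapid intensification.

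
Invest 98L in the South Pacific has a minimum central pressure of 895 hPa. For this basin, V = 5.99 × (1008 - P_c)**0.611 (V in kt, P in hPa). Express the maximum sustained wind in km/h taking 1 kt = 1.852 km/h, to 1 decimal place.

199.3 km/h

ΔP = 1008 − 895 = 113 hPa.
V ≈ 5.99 × 113^0.611 = 5.99 × 17.965 ≈ 107.611 kt.
107.611 × 1.852 ≈ 199.30 km/h → 199.3 km/h.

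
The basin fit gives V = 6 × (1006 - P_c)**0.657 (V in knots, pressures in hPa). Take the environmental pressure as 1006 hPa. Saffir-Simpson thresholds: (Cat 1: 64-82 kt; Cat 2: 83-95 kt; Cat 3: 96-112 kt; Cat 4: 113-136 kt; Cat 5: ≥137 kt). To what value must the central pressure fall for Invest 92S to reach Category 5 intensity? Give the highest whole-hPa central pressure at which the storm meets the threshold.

889 hPa

Category 5 begins at V = 137 kt.
Required ΔP = (137/6)^(1/0.657) = 22.833^1.522 ≈ 116.91 hPa.
P_c ≤ 1006 − 116.91 = 889.09, so the highest integer P_c is 889 hPa.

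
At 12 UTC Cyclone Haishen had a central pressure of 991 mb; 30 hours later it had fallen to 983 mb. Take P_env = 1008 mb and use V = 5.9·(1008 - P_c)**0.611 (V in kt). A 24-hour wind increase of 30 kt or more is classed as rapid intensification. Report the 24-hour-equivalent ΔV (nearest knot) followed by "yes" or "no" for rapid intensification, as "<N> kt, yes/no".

7 kt, no

V₁: ΔP = 17, V ≈ 5.9 × 17^0.611 ≈ 33.32 kt.
V₂: ΔP = 25, V ≈ 5.9 × 25^0.611 ≈ 42.17 kt.
ΔV over 30 h = 8.85 kt → 24 h equivalent = 8.85 × 24/30 ≈ 7.08 kt.
7 kt < 30 kt ⇒ not rapid intensification.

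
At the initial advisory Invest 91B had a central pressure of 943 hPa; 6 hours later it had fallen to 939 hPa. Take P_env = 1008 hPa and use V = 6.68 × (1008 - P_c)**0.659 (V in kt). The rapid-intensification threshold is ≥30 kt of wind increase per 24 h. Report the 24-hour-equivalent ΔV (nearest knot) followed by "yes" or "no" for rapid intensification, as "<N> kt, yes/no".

V₁: ΔP = 65, V ≈ 6.68 × 65^0.659 ≈ 104.59 kt.
V₂: ΔP = 69, V ≈ 6.68 × 69^0.659 ≈ 108.79 kt.
ΔV over 6 h = 4.20 kt → 24 h equivalent = 4.20 × 24/6 ≈ 16.80 kt.
17 kt < 30 kt ⇒ not rapid intensification.

17 kt, no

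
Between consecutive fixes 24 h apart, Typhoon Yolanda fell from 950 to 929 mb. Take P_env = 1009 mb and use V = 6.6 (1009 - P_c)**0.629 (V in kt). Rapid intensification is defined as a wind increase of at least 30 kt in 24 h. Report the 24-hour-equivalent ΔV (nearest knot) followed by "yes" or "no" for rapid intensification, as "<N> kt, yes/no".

V₁: ΔP = 59, V ≈ 6.6 × 59^0.629 ≈ 85.78 kt.
V₂: ΔP = 80, V ≈ 6.6 × 80^0.629 ≈ 103.89 kt.
ΔV over 24 h = 18.11 kt → 24 h equivalent = 18.11 × 24/24 ≈ 18.11 kt.
18 kt < 30 kt ⇒ not rapid intensification.

18 kt, no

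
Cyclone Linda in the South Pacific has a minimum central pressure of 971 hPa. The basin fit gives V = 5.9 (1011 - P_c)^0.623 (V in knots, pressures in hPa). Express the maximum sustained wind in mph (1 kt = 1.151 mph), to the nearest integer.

ΔP = 1011 − 971 = 40 hPa.
V ≈ 5.9 × 40^0.623 = 5.9 × 9.956 ≈ 58.740 kt.
58.740 × 1.151 ≈ 67.61 mph → 68 mph.

68 mph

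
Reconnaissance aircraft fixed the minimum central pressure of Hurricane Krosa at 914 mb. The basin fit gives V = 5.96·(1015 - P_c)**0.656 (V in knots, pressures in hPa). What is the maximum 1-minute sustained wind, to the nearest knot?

ΔP = 1015 − 914 = 101 mb.
101^0.656 ≈ 20.646.
V ≈ 5.96 × 20.646 ≈ 123.0 kt.

123 kt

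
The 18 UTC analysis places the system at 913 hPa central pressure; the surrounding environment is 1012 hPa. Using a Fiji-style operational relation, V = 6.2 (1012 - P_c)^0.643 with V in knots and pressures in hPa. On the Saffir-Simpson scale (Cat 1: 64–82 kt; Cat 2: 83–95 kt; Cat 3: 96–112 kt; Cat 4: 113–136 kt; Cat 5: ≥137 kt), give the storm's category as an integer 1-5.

4

ΔP = 1012 − 913 = 99 hPa.
V ≈ 6.2 × 99^0.643 = 6.2 × 19.20 ≈ 119 kt.
119 kt falls in the Category 4 band.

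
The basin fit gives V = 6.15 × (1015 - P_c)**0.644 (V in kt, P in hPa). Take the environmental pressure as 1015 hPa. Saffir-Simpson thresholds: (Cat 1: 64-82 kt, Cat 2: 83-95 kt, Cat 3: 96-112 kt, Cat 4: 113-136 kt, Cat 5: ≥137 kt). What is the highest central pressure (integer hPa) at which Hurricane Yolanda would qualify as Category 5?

891 hPa

Category 5 begins at V = 137 kt.
Required ΔP = (137/6.15)^(1/0.644) = 22.276^1.553 ≈ 123.86 hPa.
P_c ≤ 1015 − 123.86 = 891.14, so the highest integer P_c is 891 hPa.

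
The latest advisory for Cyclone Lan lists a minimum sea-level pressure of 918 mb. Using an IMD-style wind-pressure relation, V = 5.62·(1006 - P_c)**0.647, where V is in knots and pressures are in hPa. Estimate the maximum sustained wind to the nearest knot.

102 kt

ΔP = 1006 − 918 = 88 mb.
88^0.647 ≈ 18.117.
V ≈ 5.62 × 18.117 ≈ 101.8 kt.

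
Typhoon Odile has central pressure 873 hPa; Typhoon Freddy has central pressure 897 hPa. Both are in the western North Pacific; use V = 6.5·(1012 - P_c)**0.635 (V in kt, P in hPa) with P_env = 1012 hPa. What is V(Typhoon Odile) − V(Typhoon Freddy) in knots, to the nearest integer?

17 kt

Typhoon Odile: ΔP = 139; V ≈ 6.5 × 139^0.635 ≈ 149.19 kt.
Typhoon Freddy: ΔP = 115; V ≈ 6.5 × 115^0.635 ≈ 132.27 kt.
Difference ≈ 149.19 − 132.27 = 16.92 → 17 kt.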